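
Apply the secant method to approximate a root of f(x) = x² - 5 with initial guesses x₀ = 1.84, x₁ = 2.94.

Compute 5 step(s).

f(x) = x² - 5
x₀ = 1.84, x₁ = 2.94

Secant formula: x_{n+1} = x_n - f(x_n)(x_n - x_{n-1})/(f(x_n) - f(x_{n-1}))

Iteration 1:
  f(1.840000) = -1.614400
  f(2.940000) = 3.643600
  x_2 = 2.940000 - 3.643600×(2.940000 - 1.840000)/(3.643600 - (-1.614400))
       = 2.177741
Iteration 2:
  f(2.940000) = 3.643600
  f(2.177741) = -0.257446
  x_3 = 2.177741 - (-0.257446)×(2.177741 - 2.940000)/(-0.257446 - 3.643600)
       = 2.228045
Iteration 3:
  f(2.177741) = -0.257446
  f(2.228045) = -0.035815
  x_4 = 2.228045 - (-0.035815)×(2.228045 - 2.177741)/(-0.035815 - (-0.257446))
       = 2.236174
Iteration 4:
  f(2.228045) = -0.035815
  f(2.236174) = 0.000475
  x_5 = 2.236174 - 0.000475×(2.236174 - 2.228045)/(0.000475 - (-0.035815))
       = 2.236068
Iteration 5:
  f(2.236174) = 0.000475
  f(2.236068) = -0.000001
  x_6 = 2.236068 - (-0.000001)×(2.236068 - 2.236174)/(-0.000001 - 0.000475)
       = 2.236068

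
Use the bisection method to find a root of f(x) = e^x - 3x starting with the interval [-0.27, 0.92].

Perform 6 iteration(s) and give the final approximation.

f(x) = e^x - 3x
Initial interval: [-0.27, 0.92]

Iteration 1:
  c_1 = (-0.270000 + 0.920000)/2 = 0.325000
  f(c_1) = f(0.325000) = 0.409031
  f(a) × f(c) ≥ 0, new interval: [0.325000, 0.920000]
Iteration 2:
  c_2 = (0.325000 + 0.920000)/2 = 0.622500
  f(c_2) = f(0.622500) = -0.003919
  f(a) × f(c) < 0, new interval: [0.325000, 0.622500]
Iteration 3:
  c_3 = (0.325000 + 0.622500)/2 = 0.473750
  f(c_3) = f(0.473750) = 0.184755
  f(a) × f(c) ≥ 0, new interval: [0.473750, 0.622500]
Iteration 4:
  c_4 = (0.473750 + 0.622500)/2 = 0.548125
  f(c_4) = f(0.548125) = 0.085631
  f(a) × f(c) ≥ 0, new interval: [0.548125, 0.622500]
Iteration 5:
  c_5 = (0.548125 + 0.622500)/2 = 0.585313
  f(c_5) = f(0.585313) = 0.039615
  f(a) × f(c) ≥ 0, new interval: [0.585313, 0.622500]
Iteration 6:
  c_6 = (0.585313 + 0.622500)/2 = 0.603906
  f(c_6) = f(0.603906) = 0.017532
  f(a) × f(c) ≥ 0, new interval: [0.603906, 0.622500]

After 6 iteration(s), the approximation is c_6 = 0.603906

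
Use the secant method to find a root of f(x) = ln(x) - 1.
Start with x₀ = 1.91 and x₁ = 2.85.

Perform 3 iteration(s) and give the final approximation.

f(x) = ln(x) - 1
x₀ = 1.91, x₁ = 2.85

Secant formula: x_{n+1} = x_n - f(x_n)(x_n - x_{n-1})/(f(x_n) - f(x_{n-1}))

Iteration 1:
  f(1.910000) = -0.352897
  f(2.850000) = 0.047319
  x_2 = 2.850000 - 0.047319×(2.850000 - 1.910000)/(0.047319 - (-0.352897))
       = 2.738860
Iteration 2:
  f(2.850000) = 0.047319
  f(2.738860) = 0.007542
  x_3 = 2.738860 - 0.007542×(2.738860 - 2.850000)/(0.007542 - 0.047319)
       = 2.717788
Iteration 3:
  f(2.738860) = 0.007542
  f(2.717788) = -0.000182
  x_4 = 2.717788 - (-0.000182)×(2.717788 - 2.738860)/(-0.000182 - 0.007542)
       = 2.718284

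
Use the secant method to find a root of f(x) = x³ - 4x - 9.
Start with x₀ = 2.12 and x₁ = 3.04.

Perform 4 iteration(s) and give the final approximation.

f(x) = x³ - 4x - 9
x₀ = 2.12, x₁ = 3.04

Secant formula: x_{n+1} = x_n - f(x_n)(x_n - x_{n-1})/(f(x_n) - f(x_{n-1}))

Iteration 1:
  f(2.120000) = -7.951872
  f(3.040000) = 6.934464
  x_2 = 3.040000 - 6.934464×(3.040000 - 2.120000)/(6.934464 - (-7.951872))
       = 2.611439
Iteration 2:
  f(3.040000) = 6.934464
  f(2.611439) = -1.636755
  x_3 = 2.611439 - (-1.636755)×(2.611439 - 3.040000)/(-1.636755 - 6.934464)
       = 2.693277
Iteration 3:
  f(2.611439) = -1.636755
  f(2.693277) = -0.236782
  x_4 = 2.693277 - (-0.236782)×(2.693277 - 2.611439)/(-0.236782 - (-1.636755))
       = 2.707118
Iteration 4:
  f(2.693277) = -0.236782
  f(2.707118) = 0.010610
  x_5 = 2.707118 - 0.010610×(2.707118 - 2.693277)/(0.010610 - (-0.236782))
       = 2.706524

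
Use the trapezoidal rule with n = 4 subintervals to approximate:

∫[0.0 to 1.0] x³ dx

f(x) = x³
a = 0.0, b = 1.0, n = 4
h = (b - a)/n = 0.250000

Trapezoidal rule: (h/2)[f(x₀) + 2f(x₁) + 2f(x₂) + ... + f(xₙ)]

x_0 = 0.0000, f(x_0) = 0.000000, coefficient = 1
x_1 = 0.2500, f(x_1) = 0.015625, coefficient = 2
x_2 = 0.5000, f(x_2) = 0.125000, coefficient = 2
x_3 = 0.7500, f(x_3) = 0.421875, coefficient = 2
x_4 = 1.0000, f(x_4) = 1.000000, coefficient = 1

I ≈ (0.250000/2) × 2.125000 = 0.265625
Exact value: 0.250000
Error: 0.015625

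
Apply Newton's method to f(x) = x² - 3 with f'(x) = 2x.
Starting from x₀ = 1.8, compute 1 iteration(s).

f(x) = x² - 3
f'(x) = 2x
x₀ = 1.8

Newton-Raphson formula: x_{n+1} = x_n - f(x_n)/f'(x_n)

Iteration 1:
  f(1.800000) = 0.240000
  f'(1.800000) = 3.600000
  x_1 = 1.800000 - 0.240000/3.600000 = 1.733333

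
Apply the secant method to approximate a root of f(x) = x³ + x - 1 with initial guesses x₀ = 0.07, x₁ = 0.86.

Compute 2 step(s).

f(x) = x³ + x - 1
x₀ = 0.07, x₁ = 0.86

Secant formula: x_{n+1} = x_n - f(x_n)(x_n - x_{n-1})/(f(x_n) - f(x_{n-1}))

Iteration 1:
  f(0.070000) = -0.929657
  f(0.860000) = 0.496056
  x_2 = 0.860000 - 0.496056×(0.860000 - 0.070000)/(0.496056 - (-0.929657))
       = 0.585131
Iteration 2:
  f(0.860000) = 0.496056
  f(0.585131) = -0.214533
  x_3 = 0.585131 - (-0.214533)×(0.585131 - 0.860000)/(-0.214533 - 0.496056)
       = 0.668116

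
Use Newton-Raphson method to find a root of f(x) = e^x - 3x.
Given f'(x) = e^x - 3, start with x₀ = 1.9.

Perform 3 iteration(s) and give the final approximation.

f(x) = e^x - 3x
f'(x) = e^x - 3
x₀ = 1.9

Newton-Raphson formula: x_{n+1} = x_n - f(x_n)/f'(x_n)

Iteration 1:
  f(1.900000) = 0.985894
  f'(1.900000) = 3.685894
  x_1 = 1.900000 - 0.985894/3.685894 = 1.632522
Iteration 2:
  f(1.632522) = 0.219198
  f'(1.632522) = 2.116765
  x_2 = 1.632522 - 0.219198/2.116765 = 1.528969
Iteration 3:
  f(1.528969) = 0.026511
  f'(1.528969) = 1.613419
  x_3 = 1.528969 - 0.026511/1.613419 = 1.512537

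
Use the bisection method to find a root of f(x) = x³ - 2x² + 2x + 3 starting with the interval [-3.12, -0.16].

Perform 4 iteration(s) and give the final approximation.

f(x) = x³ - 2x² + 2x + 3
Initial interval: [-3.12, -0.16]

Iteration 1:
  c_1 = (-3.120000 + (-0.160000))/2 = -1.640000
  f(c_1) = f(-1.640000) = -10.070144
  f(a) × f(c) ≥ 0, new interval: [-1.640000, -0.160000]
Iteration 2:
  c_2 = (-1.640000 + (-0.160000))/2 = -0.900000
  f(c_2) = f(-0.900000) = -1.149000
  f(a) × f(c) ≥ 0, new interval: [-0.900000, -0.160000]
Iteration 3:
  c_3 = (-0.900000 + (-0.160000))/2 = -0.530000
  f(c_3) = f(-0.530000) = 1.229323
  f(a) × f(c) < 0, new interval: [-0.900000, -0.530000]
Iteration 4:
  c_4 = (-0.900000 + (-0.530000))/2 = -0.715000
  f(c_4) = f(-0.715000) = 0.182024
  f(a) × f(c) < 0, new interval: [-0.900000, -0.715000]

After 4 iteration(s), the approximation is c_4 = -0.715000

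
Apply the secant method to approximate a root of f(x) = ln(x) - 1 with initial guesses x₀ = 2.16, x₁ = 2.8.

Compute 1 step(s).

f(x) = ln(x) - 1
x₀ = 2.16, x₁ = 2.8

Secant formula: x_{n+1} = x_n - f(x_n)(x_n - x_{n-1})/(f(x_n) - f(x_{n-1}))

Iteration 1:
  f(2.160000) = -0.229892
  f(2.800000) = 0.029619
  x_2 = 2.800000 - 0.029619×(2.800000 - 2.160000)/(0.029619 - (-0.229892))
       = 2.726953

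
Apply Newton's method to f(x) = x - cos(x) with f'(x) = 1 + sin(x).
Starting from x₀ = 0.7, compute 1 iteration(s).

f(x) = x - cos(x)
f'(x) = 1 + sin(x)
x₀ = 0.7

Newton-Raphson formula: x_{n+1} = x_n - f(x_n)/f'(x_n)

Iteration 1:
  f(0.700000) = -0.064842
  f'(0.700000) = 1.644218
  x_1 = 0.700000 - (-0.064842)/1.644218 = 0.739436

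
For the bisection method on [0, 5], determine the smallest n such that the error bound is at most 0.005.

We need (b-a)/2^n ≤ 0.005
(5 - 0)/2^n ≤ 0.005
5/2^n ≤ 0.005
2^n ≥ 1000
n ≥ log₂(1000) = 9.97
n ≥ 10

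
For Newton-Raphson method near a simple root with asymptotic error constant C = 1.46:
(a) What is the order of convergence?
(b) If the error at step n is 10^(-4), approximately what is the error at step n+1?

(a) Newton-Raphson has quadratic (order 2) convergence near simple roots.
    This means |e_{n+1}| ≈ C|e_n|².

(b) With |e_n| = 10^(-4) and C = 1.46:
    |e_{n+1}| ≈ 1.46 × (10^(-4))² = 1.46 × 10^(-8)

(a) 2 (quadratic); (b) |e_{n+1}| ≈ 1.460e-08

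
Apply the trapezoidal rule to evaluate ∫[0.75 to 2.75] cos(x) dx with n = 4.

f(x) = cos(x)
a = 0.75, b = 2.75, n = 4
h = (b - a)/n = 0.500000

Trapezoidal rule: (h/2)[f(x₀) + 2f(x₁) + 2f(x₂) + ... + f(xₙ)]

x_0 = 0.7500, f(x_0) = 0.731689, coefficient = 1
x_1 = 1.2500, f(x_1) = 0.315322, coefficient = 2
x_2 = 1.7500, f(x_2) = -0.178246, coefficient = 2
x_3 = 2.2500, f(x_3) = -0.628174, coefficient = 2
x_4 = 2.7500, f(x_4) = -0.924302, coefficient = 1

I ≈ (0.500000/2) × -1.174808 = -0.293702
Exact value: -0.299978
Error: 0.006276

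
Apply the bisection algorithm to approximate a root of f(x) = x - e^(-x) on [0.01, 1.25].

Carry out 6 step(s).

f(x) = x - e^(-x)
Initial interval: [0.01, 1.25]

Iteration 1:
  c_1 = (0.010000 + 1.250000)/2 = 0.630000
  f(c_1) = f(0.630000) = 0.097408
  f(a) × f(c) < 0, new interval: [0.010000, 0.630000]
Iteration 2:
  c_2 = (0.010000 + 0.630000)/2 = 0.320000
  f(c_2) = f(0.320000) = -0.406149
  f(a) × f(c) ≥ 0, new interval: [0.320000, 0.630000]
Iteration 3:
  c_3 = (0.320000 + 0.630000)/2 = 0.475000
  f(c_3) = f(0.475000) = -0.146885
  f(a) × f(c) ≥ 0, new interval: [0.475000, 0.630000]
Iteration 4:
  c_4 = (0.475000 + 0.630000)/2 = 0.552500
  f(c_4) = f(0.552500) = -0.023009
  f(a) × f(c) ≥ 0, new interval: [0.552500, 0.630000]
Iteration 5:
  c_5 = (0.552500 + 0.630000)/2 = 0.591250
  f(c_5) = f(0.591250) = 0.037615
  f(a) × f(c) < 0, new interval: [0.552500, 0.591250]
Iteration 6:
  c_6 = (0.552500 + 0.591250)/2 = 0.571875
  f(c_6) = f(0.571875) = 0.007409
  f(a) × f(c) < 0, new interval: [0.552500, 0.571875]

After 6 iteration(s), the approximation is c_6 = 0.571875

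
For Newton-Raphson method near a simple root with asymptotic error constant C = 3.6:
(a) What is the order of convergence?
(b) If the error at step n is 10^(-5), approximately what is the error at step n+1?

(a) Newton-Raphson has quadratic (order 2) convergence near simple roots.
    This means |e_{n+1}| ≈ C|e_n|².

(b) With |e_n| = 10^(-5) and C = 3.6:
    |e_{n+1}| ≈ 3.6 × (10^(-5))² = 3.6 × 10^(-10)

(a) 2 (quadratic); (b) |e_{n+1}| ≈ 3.600e-10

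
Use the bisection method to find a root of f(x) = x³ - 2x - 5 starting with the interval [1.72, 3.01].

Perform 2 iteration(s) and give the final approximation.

f(x) = x³ - 2x - 5
Initial interval: [1.72, 3.01]

Iteration 1:
  c_1 = (1.720000 + 3.010000)/2 = 2.365000
  f(c_1) = f(2.365000) = 3.497977
  f(a) × f(c) < 0, new interval: [1.720000, 2.365000]
Iteration 2:
  c_2 = (1.720000 + 2.365000)/2 = 2.042500
  f(c_2) = f(2.042500) = -0.564086
  f(a) × f(c) ≥ 0, new interval: [2.042500, 2.365000]

After 2 iteration(s), the approximation is c_2 = 2.042500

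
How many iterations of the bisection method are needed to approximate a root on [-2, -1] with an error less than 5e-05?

We need (b-a)/2^n ≤ 5e-05
(-1 - (-2))/2^n ≤ 5e-05
1/2^n ≤ 5e-05
2^n ≥ 20000
n ≥ log₂(20000) = 14.29
n ≥ 15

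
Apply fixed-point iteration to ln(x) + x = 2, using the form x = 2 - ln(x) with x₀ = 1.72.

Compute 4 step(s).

Equation: ln(x) + x = 2
Fixed-point form: x = 2 - ln(x)
x₀ = 1.72

x_1 = g(1.720000) = 1.457676
x_2 = g(1.457676) = 1.623157
x_3 = g(1.623157) = 1.515627
x_4 = g(1.515627) = 1.584171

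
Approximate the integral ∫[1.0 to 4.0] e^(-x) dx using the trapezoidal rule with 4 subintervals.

f(x) = e^(-x)
a = 1.0, b = 4.0, n = 4
h = (b - a)/n = 0.750000

Trapezoidal rule: (h/2)[f(x₀) + 2f(x₁) + 2f(x₂) + ... + f(xₙ)]

x_0 = 1.0000, f(x_0) = 0.367879, coefficient = 1
x_1 = 1.7500, f(x_1) = 0.173774, coefficient = 2
x_2 = 2.5000, f(x_2) = 0.082085, coefficient = 2
x_3 = 3.2500, f(x_3) = 0.038774, coefficient = 2
x_4 = 4.0000, f(x_4) = 0.018316, coefficient = 1

I ≈ (0.750000/2) × 0.975461 = 0.365798
Exact value: 0.349564
Error: 0.016234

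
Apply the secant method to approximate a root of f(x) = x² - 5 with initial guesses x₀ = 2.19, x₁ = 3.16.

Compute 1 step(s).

f(x) = x² - 5
x₀ = 2.19, x₁ = 3.16

Secant formula: x_{n+1} = x_n - f(x_n)(x_n - x_{n-1})/(f(x_n) - f(x_{n-1}))

Iteration 1:
  f(2.190000) = -0.203900
  f(3.160000) = 4.985600
  x_2 = 3.160000 - 4.985600×(3.160000 - 2.190000)/(4.985600 - (-0.203900))
       = 2.228112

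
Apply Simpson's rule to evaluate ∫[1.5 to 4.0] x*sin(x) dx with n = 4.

f(x) = x*sin(x)
a = 1.5, b = 4.0, n = 4
h = (b - a)/n = 0.625000

Simpson's rule: (h/3)[f(x₀) + 4f(x₁) + 2f(x₂) + ... + f(xₙ)]

x_0 = 1.5000, f(x_0) = 1.496242, coefficient = 1
x_1 = 2.1250, f(x_1) = 1.806930, coefficient = 4
x_2 = 2.7500, f(x_2) = 1.049568, coefficient = 2
x_3 = 3.3750, f(x_3) = -0.780617, coefficient = 4
x_4 = 4.0000, f(x_4) = -3.027210, coefficient = 1

I ≈ (0.625000/3) × 4.673420 = 0.973629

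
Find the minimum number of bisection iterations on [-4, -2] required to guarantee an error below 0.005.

We need (b-a)/2^n ≤ 0.005
(-2 - (-4))/2^n ≤ 0.005
2/2^n ≤ 0.005
2^n ≥ 400
n ≥ log₂(400) = 8.64
n ≥ 9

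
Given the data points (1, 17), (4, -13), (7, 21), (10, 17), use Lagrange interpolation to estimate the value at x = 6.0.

Lagrange interpolation formula:
P(x) = Σ yᵢ × Lᵢ(x)
where Lᵢ(x) = Π_{j≠i} (x - xⱼ)/(xᵢ - xⱼ)

L_0(6.0) = (6.0 - 4)/(1 - 4) × (6.0 - 7)/(1 - 7) × (6.0 - 10)/(1 - 10) = -0.049383
L_1(6.0) = (6.0 - 1)/(4 - 1) × (6.0 - 7)/(4 - 7) × (6.0 - 10)/(4 - 10) = 0.370370
L_2(6.0) = (6.0 - 1)/(7 - 1) × (6.0 - 4)/(7 - 4) × (6.0 - 10)/(7 - 10) = 0.740741
L_3(6.0) = (6.0 - 1)/(10 - 1) × (6.0 - 4)/(10 - 4) × (6.0 - 7)/(10 - 7) = -0.061728

P(6.0) = 17×L_0(6.0) + (-13)×L_1(6.0) + 21×L_2(6.0) + 17×L_3(6.0)
P(6.0) = 8.851852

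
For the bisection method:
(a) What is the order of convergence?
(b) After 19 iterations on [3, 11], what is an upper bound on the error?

(a) Bisection has linear (order 1) convergence; the error is halved each step.

(b) Error bound = (b-a)/2^n = (11 - 3)/2^{19}
    = 8/2^{19}

(a) 1 (linear); (b) error ≤ 1.53e-05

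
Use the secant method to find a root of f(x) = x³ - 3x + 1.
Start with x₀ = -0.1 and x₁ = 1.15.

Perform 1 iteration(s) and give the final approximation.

f(x) = x³ - 3x + 1
x₀ = -0.1, x₁ = 1.15

Secant formula: x_{n+1} = x_n - f(x_n)(x_n - x_{n-1})/(f(x_n) - f(x_{n-1}))

Iteration 1:
  f(-0.100000) = 1.299000
  f(1.150000) = -0.929125
  x_2 = 1.150000 - (-0.929125)×(1.150000 - (-0.100000))/(-0.929125 - 1.299000)
       = 0.628752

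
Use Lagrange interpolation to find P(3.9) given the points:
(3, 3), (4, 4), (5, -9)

Lagrange interpolation formula:
P(x) = Σ yᵢ × Lᵢ(x)
where Lᵢ(x) = Π_{j≠i} (x - xⱼ)/(xᵢ - xⱼ)

L_0(3.9) = (3.9 - 4)/(3 - 4) × (3.9 - 5)/(3 - 5) = 0.055000
L_1(3.9) = (3.9 - 3)/(4 - 3) × (3.9 - 5)/(4 - 5) = 0.990000
L_2(3.9) = (3.9 - 3)/(5 - 3) × (3.9 - 4)/(5 - 4) = -0.045000

P(3.9) = 3×L_0(3.9) + 4×L_1(3.9) + (-9)×L_2(3.9)
P(3.9) = 4.530000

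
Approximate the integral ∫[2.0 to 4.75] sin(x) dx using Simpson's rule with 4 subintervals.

f(x) = sin(x)
a = 2.0, b = 4.75, n = 4
h = (b - a)/n = 0.687500

Simpson's rule: (h/3)[f(x₀) + 4f(x₁) + 2f(x₂) + ... + f(xₙ)]

x_0 = 2.0000, f(x_0) = 0.909297, coefficient = 1
x_1 = 2.6875, f(x_1) = 0.438647, coefficient = 4
x_2 = 3.3750, f(x_2) = -0.231294, coefficient = 2
x_3 = 4.0625, f(x_3) = -0.796151, coefficient = 4
x_4 = 4.7500, f(x_4) = -0.999293, coefficient = 1

I ≈ (0.687500/3) × -1.982599 = -0.454345
Exact value: -0.453749
Error: 0.000597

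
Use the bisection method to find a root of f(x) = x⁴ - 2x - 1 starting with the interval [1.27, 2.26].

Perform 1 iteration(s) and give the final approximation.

f(x) = x⁴ - 2x - 1
Initial interval: [1.27, 2.26]

Iteration 1:
  c_1 = (1.270000 + 2.260000)/2 = 1.765000
  f(c_1) = f(1.765000) = 5.174627
  f(a) × f(c) < 0, new interval: [1.270000, 1.765000]

After 1 iteration(s), the approximation is c_1 = 1.765000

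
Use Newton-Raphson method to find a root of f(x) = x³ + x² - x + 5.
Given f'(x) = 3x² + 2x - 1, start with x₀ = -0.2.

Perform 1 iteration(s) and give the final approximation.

f(x) = x³ + x² - x + 5
f'(x) = 3x² + 2x - 1
x₀ = -0.2

Newton-Raphson formula: x_{n+1} = x_n - f(x_n)/f'(x_n)

Iteration 1:
  f(-0.200000) = 5.232000
  f'(-0.200000) = -1.280000
  x_1 = -0.200000 - 5.232000/(-1.280000) = 3.887500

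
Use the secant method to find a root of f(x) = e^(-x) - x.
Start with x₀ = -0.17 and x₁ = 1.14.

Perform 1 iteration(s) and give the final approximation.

f(x) = e^(-x) - x
x₀ = -0.17, x₁ = 1.14

Secant formula: x_{n+1} = x_n - f(x_n)(x_n - x_{n-1})/(f(x_n) - f(x_{n-1}))

Iteration 1:
  f(-0.170000) = 1.355305
  f(1.140000) = -0.820181
  x_2 = 1.140000 - (-0.820181)×(1.140000 - (-0.170000))/(-0.820181 - 1.355305)
       = 0.646116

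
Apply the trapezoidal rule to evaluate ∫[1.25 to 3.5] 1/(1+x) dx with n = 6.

f(x) = 1/(1+x)
a = 1.25, b = 3.5, n = 6
h = (b - a)/n = 0.375000

Trapezoidal rule: (h/2)[f(x₀) + 2f(x₁) + 2f(x₂) + ... + f(xₙ)]

x_0 = 1.2500, f(x_0) = 0.444444, coefficient = 1
x_1 = 1.6250, f(x_1) = 0.380952, coefficient = 2
x_2 = 2.0000, f(x_2) = 0.333333, coefficient = 2
x_3 = 2.3750, f(x_3) = 0.296296, coefficient = 2
x_4 = 2.7500, f(x_4) = 0.266667, coefficient = 2
x_5 = 3.1250, f(x_5) = 0.242424, coefficient = 2
x_6 = 3.5000, f(x_6) = 0.222222, coefficient = 1

I ≈ (0.375000/2) × 3.706013 = 0.694877
Exact value: 0.693147
Error: 0.001730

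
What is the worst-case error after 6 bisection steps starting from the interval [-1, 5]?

Bisection error bound: |error| ≤ (b-a)/2^n
|error| ≤ (5 - (-1))/2^6 = 6/2^6
|error| ≤ 0.0937500000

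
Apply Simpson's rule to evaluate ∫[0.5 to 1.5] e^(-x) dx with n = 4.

f(x) = e^(-x)
a = 0.5, b = 1.5, n = 4
h = (b - a)/n = 0.250000

Simpson's rule: (h/3)[f(x₀) + 4f(x₁) + 2f(x₂) + ... + f(xₙ)]

x_0 = 0.5000, f(x_0) = 0.606531, coefficient = 1
x_1 = 0.7500, f(x_1) = 0.472367, coefficient = 4
x_2 = 1.0000, f(x_2) = 0.367879, coefficient = 2
x_3 = 1.2500, f(x_3) = 0.286505, coefficient = 4
x_4 = 1.5000, f(x_4) = 0.223130, coefficient = 1

I ≈ (0.250000/3) × 4.600905 = 0.383409
Exact value: 0.383400
Error: 0.000008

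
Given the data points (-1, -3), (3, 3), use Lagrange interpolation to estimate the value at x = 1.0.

Lagrange interpolation formula:
P(x) = Σ yᵢ × Lᵢ(x)
where Lᵢ(x) = Π_{j≠i} (x - xⱼ)/(xᵢ - xⱼ)

L_0(1.0) = (1.0 - 3)/(-1 - 3) = 0.500000
L_1(1.0) = (1.0 - (-1))/(3 - (-1)) = 0.500000

P(1.0) = (-3)×L_0(1.0) + 3×L_1(1.0)
P(1.0) = 0.000000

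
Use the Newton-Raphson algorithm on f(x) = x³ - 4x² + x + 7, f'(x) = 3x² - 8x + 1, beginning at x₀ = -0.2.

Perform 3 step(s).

f(x) = x³ - 4x² + x + 7
f'(x) = 3x² - 8x + 1
x₀ = -0.2

Newton-Raphson formula: x_{n+1} = x_n - f(x_n)/f'(x_n)

Iteration 1:
  f(-0.200000) = 6.632000
  f'(-0.200000) = 2.720000
  x_1 = -0.200000 - 6.632000/2.720000 = -2.638235
Iteration 2:
  f(-2.638235) = -41.842248
  f'(-2.638235) = 42.986739
  x_2 = -2.638235 - (-41.842248)/42.986739 = -1.664860
Iteration 3:
  f(-1.664860) = -10.366476
  f'(-1.664860) = 22.634149
  x_3 = -1.664860 - (-10.366476)/22.634149 = -1.206858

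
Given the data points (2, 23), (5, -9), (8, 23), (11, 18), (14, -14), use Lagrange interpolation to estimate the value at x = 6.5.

Lagrange interpolation formula:
P(x) = Σ yᵢ × Lᵢ(x)
where Lᵢ(x) = Π_{j≠i} (x - xⱼ)/(xᵢ - xⱼ)

L_0(6.5) = (6.5 - 5)/(2 - 5) × (6.5 - 8)/(2 - 8) × (6.5 - 11)/(2 - 11) × (6.5 - 14)/(2 - 14) = -0.039062
L_1(6.5) = (6.5 - 2)/(5 - 2) × (6.5 - 8)/(5 - 8) × (6.5 - 11)/(5 - 11) × (6.5 - 14)/(5 - 14) = 0.468750
L_2(6.5) = (6.5 - 2)/(8 - 2) × (6.5 - 5)/(8 - 5) × (6.5 - 11)/(8 - 11) × (6.5 - 14)/(8 - 14) = 0.703125
L_3(6.5) = (6.5 - 2)/(11 - 2) × (6.5 - 5)/(11 - 5) × (6.5 - 8)/(11 - 8) × (6.5 - 14)/(11 - 14) = -0.156250
L_4(6.5) = (6.5 - 2)/(14 - 2) × (6.5 - 5)/(14 - 5) × (6.5 - 8)/(14 - 8) × (6.5 - 11)/(14 - 11) = 0.023438

P(6.5) = 23×L_0(6.5) + (-9)×L_1(6.5) + 23×L_2(6.5) + 18×L_3(6.5) + (-14)×L_4(6.5)
P(6.5) = 7.914062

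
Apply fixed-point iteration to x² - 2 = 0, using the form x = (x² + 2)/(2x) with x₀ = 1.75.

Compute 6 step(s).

Equation: x² - 2 = 0
Fixed-point form: x = (x² + 2)/(2x)
x₀ = 1.75

x_1 = g(1.750000) = 1.446429
x_2 = g(1.446429) = 1.414572
x_3 = g(1.414572) = 1.414214
x_4 = g(1.414214) = 1.414214
x_5 = g(1.414214) = 1.414214
x_6 = g(1.414214) = 1.414214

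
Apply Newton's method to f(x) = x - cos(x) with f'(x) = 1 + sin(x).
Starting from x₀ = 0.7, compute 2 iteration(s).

f(x) = x - cos(x)
f'(x) = 1 + sin(x)
x₀ = 0.7

Newton-Raphson formula: x_{n+1} = x_n - f(x_n)/f'(x_n)

Iteration 1:
  f(0.700000) = -0.064842
  f'(0.700000) = 1.644218
  x_1 = 0.700000 - (-0.064842)/1.644218 = 0.739436
Iteration 2:
  f(0.739436) = 0.000588
  f'(0.739436) = 1.673872
  x_2 = 0.739436 - 0.000588/1.673872 = 0.739085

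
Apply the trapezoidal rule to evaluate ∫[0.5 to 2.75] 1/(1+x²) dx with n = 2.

f(x) = 1/(1+x²)
a = 0.5, b = 2.75, n = 2
h = (b - a)/n = 1.125000

Trapezoidal rule: (h/2)[f(x₀) + 2f(x₁) + 2f(x₂) + ... + f(xₙ)]

x_0 = 0.5000, f(x_0) = 0.800000, coefficient = 1
x_1 = 1.6250, f(x_1) = 0.274678, coefficient = 2
x_2 = 2.7500, f(x_2) = 0.116788, coefficient = 1

I ≈ (1.125000/2) × 1.466145 = 0.824706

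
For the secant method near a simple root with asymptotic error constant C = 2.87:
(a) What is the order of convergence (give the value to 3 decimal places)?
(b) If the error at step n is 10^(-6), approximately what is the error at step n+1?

(a) Secant method has superlinear convergence with order φ = (1+√5)/2 ≈ 1.618.
    This means |e_{n+1}| ≈ C|e_n|^1.618.

(b) With |e_n| = 10^(-6) and C = 2.87:
    |e_{n+1}| ≈ 2.87 × (10^(-6))^1.618 = 2.87 × 10^(-9.71)

(a) ≈ 1.618 (golden ratio); (b) |e_{n+1}| ≈ 5.619e-10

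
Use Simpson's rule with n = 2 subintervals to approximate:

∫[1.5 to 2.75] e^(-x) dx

f(x) = e^(-x)
a = 1.5, b = 2.75, n = 2
h = (b - a)/n = 0.625000

Simpson's rule: (h/3)[f(x₀) + 4f(x₁) + 2f(x₂) + ... + f(xₙ)]

x_0 = 1.5000, f(x_0) = 0.223130, coefficient = 1
x_1 = 2.1250, f(x_1) = 0.119433, coefficient = 4
x_2 = 2.7500, f(x_2) = 0.063928, coefficient = 1

I ≈ (0.625000/3) × 0.764790 = 0.159331
Exact value: 0.159202
Error: 0.000129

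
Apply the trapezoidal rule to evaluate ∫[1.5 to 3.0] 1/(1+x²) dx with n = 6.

f(x) = 1/(1+x²)
a = 1.5, b = 3.0, n = 6
h = (b - a)/n = 0.250000

Trapezoidal rule: (h/2)[f(x₀) + 2f(x₁) + 2f(x₂) + ... + f(xₙ)]

x_0 = 1.5000, f(x_0) = 0.307692, coefficient = 1
x_1 = 1.7500, f(x_1) = 0.246154, coefficient = 2
x_2 = 2.0000, f(x_2) = 0.200000, coefficient = 2
x_3 = 2.2500, f(x_3) = 0.164948, coefficient = 2
x_4 = 2.5000, f(x_4) = 0.137931, coefficient = 2
x_5 = 2.7500, f(x_5) = 0.116788, coefficient = 2
x_6 = 3.0000, f(x_6) = 0.100000, coefficient = 1

I ≈ (0.250000/2) × 2.139336 = 0.267417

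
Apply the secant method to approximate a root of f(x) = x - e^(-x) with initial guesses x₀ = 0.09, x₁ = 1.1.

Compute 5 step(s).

f(x) = x - e^(-x)
x₀ = 0.09, x₁ = 1.1

Secant formula: x_{n+1} = x_n - f(x_n)(x_n - x_{n-1})/(f(x_n) - f(x_{n-1}))

Iteration 1:
  f(0.090000) = -0.823931
  f(1.100000) = 0.767129
  x_2 = 1.100000 - 0.767129×(1.100000 - 0.090000)/(0.767129 - (-0.823931))
       = 0.613029
Iteration 2:
  f(1.100000) = 0.767129
  f(0.613029) = 0.071321
  x_3 = 0.613029 - 0.071321×(0.613029 - 1.100000)/(0.071321 - 0.767129)
       = 0.563114
Iteration 3:
  f(0.613029) = 0.071321
  f(0.563114) = -0.006320
  x_4 = 0.563114 - (-0.006320)×(0.563114 - 0.613029)/(-0.006320 - 0.071321)
       = 0.567177
Iteration 4:
  f(0.563114) = -0.006320
  f(0.567177) = 0.000052
  x_5 = 0.567177 - 0.000052×(0.567177 - 0.563114)/(0.000052 - (-0.006320))
       = 0.567143
Iteration 5:
  f(0.567177) = 0.000052
  f(0.567143) = 0.000000
  x_6 = 0.567143 - 0.000000×(0.567143 - 0.567177)/(0.000000 - 0.000052)
       = 0.567143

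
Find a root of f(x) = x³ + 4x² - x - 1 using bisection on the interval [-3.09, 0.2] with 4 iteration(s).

f(x) = x³ + 4x² - x - 1
Initial interval: [-3.09, 0.2]

Iteration 1:
  c_1 = (-3.090000 + 0.200000)/2 = -1.445000
  f(c_1) = f(-1.445000) = 5.779904
  f(a) × f(c) ≥ 0, new interval: [-1.445000, 0.200000]
Iteration 2:
  c_2 = (-1.445000 + 0.200000)/2 = -0.622500
  f(c_2) = f(-0.622500) = 0.931302
  f(a) × f(c) ≥ 0, new interval: [-0.622500, 0.200000]
Iteration 3:
  c_3 = (-0.622500 + 0.200000)/2 = -0.211250
  f(c_3) = f(-0.211250) = -0.619671
  f(a) × f(c) < 0, new interval: [-0.622500, -0.211250]
Iteration 4:
  c_4 = (-0.622500 + (-0.211250))/2 = -0.416875
  f(c_4) = f(-0.416875) = 0.039568
  f(a) × f(c) ≥ 0, new interval: [-0.416875, -0.211250]

After 4 iteration(s), the approximation is c_4 = -0.416875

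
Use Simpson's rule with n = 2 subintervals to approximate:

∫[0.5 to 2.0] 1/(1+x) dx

f(x) = 1/(1+x)
a = 0.5, b = 2.0, n = 2
h = (b - a)/n = 0.750000

Simpson's rule: (h/3)[f(x₀) + 4f(x₁) + 2f(x₂) + ... + f(xₙ)]

x_0 = 0.5000, f(x_0) = 0.666667, coefficient = 1
x_1 = 1.2500, f(x_1) = 0.444444, coefficient = 4
x_2 = 2.0000, f(x_2) = 0.333333, coefficient = 1

I ≈ (0.750000/3) × 2.777778 = 0.694444
Exact value: 0.693147
Error: 0.001297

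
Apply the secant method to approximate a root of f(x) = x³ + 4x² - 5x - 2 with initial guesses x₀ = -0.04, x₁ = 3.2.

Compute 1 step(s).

f(x) = x³ + 4x² - 5x - 2
x₀ = -0.04, x₁ = 3.2

Secant formula: x_{n+1} = x_n - f(x_n)(x_n - x_{n-1})/(f(x_n) - f(x_{n-1}))

Iteration 1:
  f(-0.040000) = -1.793664
  f(3.200000) = 55.728000
  x_2 = 3.200000 - 55.728000×(3.200000 - (-0.040000))/(55.728000 - (-1.793664))
       = 0.061031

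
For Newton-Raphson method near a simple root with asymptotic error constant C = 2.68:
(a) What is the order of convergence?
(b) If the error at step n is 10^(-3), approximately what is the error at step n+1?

(a) Newton-Raphson has quadratic (order 2) convergence near simple roots.
    This means |e_{n+1}| ≈ C|e_n|².

(b) With |e_n| = 10^(-3) and C = 2.68:
    |e_{n+1}| ≈ 2.68 × (10^(-3))² = 2.68 × 10^(-6)

(a) 2 (quadratic); (b) |e_{n+1}| ≈ 2.680e-06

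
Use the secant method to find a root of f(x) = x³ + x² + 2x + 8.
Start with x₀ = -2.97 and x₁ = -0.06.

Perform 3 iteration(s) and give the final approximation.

f(x) = x³ + x² + 2x + 8
x₀ = -2.97, x₁ = -0.06

Secant formula: x_{n+1} = x_n - f(x_n)(x_n - x_{n-1})/(f(x_n) - f(x_{n-1}))

Iteration 1:
  f(-2.970000) = -15.317173
  f(-0.060000) = 7.883384
  x_2 = -0.060000 - 7.883384×(-0.060000 - (-2.970000))/(7.883384 - (-15.317173))
       = -1.048797
Iteration 2:
  f(-0.060000) = 7.883384
  f(-1.048797) = 5.848730
  x_3 = -1.048797 - 5.848730×(-1.048797 - (-0.060000))/(5.848730 - 7.883384)
       = -3.891151
Iteration 3:
  f(-1.048797) = 5.848730
  f(-3.891151) = -43.557392
  x_4 = -3.891151 - (-43.557392)×(-3.891151 - (-1.048797))/(-43.557392 - 5.848730)
       = -1.385277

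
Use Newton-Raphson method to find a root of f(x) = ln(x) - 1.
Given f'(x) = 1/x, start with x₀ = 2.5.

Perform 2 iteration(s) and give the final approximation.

f(x) = ln(x) - 1
f'(x) = 1/x
x₀ = 2.5

Newton-Raphson formula: x_{n+1} = x_n - f(x_n)/f'(x_n)

Iteration 1:
  f(2.500000) = -0.083709
  f'(2.500000) = 0.400000
  x_1 = 2.500000 - (-0.083709)/0.400000 = 2.709273
Iteration 2:
  f(2.709273) = -0.003320
  f'(2.709273) = 0.369103
  x_2 = 2.709273 - (-0.003320)/0.369103 = 2.718267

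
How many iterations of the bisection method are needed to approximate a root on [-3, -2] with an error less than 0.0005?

We need (b-a)/2^n ≤ 0.0005
(-2 - (-3))/2^n ≤ 0.0005
1/2^n ≤ 0.0005
2^n ≥ 2000
n ≥ log₂(2000) = 10.97
n ≥ 11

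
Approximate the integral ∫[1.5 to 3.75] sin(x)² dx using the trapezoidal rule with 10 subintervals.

f(x) = sin(x)²
a = 1.5, b = 3.75, n = 10
h = (b - a)/n = 0.225000

Trapezoidal rule: (h/2)[f(x₀) + 2f(x₁) + 2f(x₂) + ... + f(xₙ)]

x_0 = 1.5000, f(x_0) = 0.994996, coefficient = 1
x_1 = 1.7250, f(x_1) = 0.976409, coefficient = 2
x_2 = 1.9500, f(x_2) = 0.862966, coefficient = 2
x_3 = 2.1750, f(x_3) = 0.677255, coefficient = 2
x_4 = 2.4000, f(x_4) = 0.456251, coefficient = 2
x_5 = 2.6250, f(x_5) = 0.243957, coefficient = 2
x_6 = 2.8500, f(x_6) = 0.082644, coefficient = 2
x_7 = 3.0750, f(x_7) = 0.004428, coefficient = 2
x_8 = 3.3000, f(x_8) = 0.024884, coefficient = 2
x_9 = 3.5250, f(x_9) = 0.139938, coefficient = 2
x_10 = 3.7500, f(x_10) = 0.326682, coefficient = 1

I ≈ (0.225000/2) × 8.259140 = 0.929153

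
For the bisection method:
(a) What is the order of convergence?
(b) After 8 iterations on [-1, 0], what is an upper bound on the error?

(a) Bisection has linear (order 1) convergence; the error is halved each step.

(b) Error bound = (b-a)/2^n = (0 - (-1))/2^{8}
    = 1/2^{8}

(a) 1 (linear); (b) error ≤ 3.91e-03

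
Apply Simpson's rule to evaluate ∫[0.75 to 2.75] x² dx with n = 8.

f(x) = x²
a = 0.75, b = 2.75, n = 8
h = (b - a)/n = 0.250000

Simpson's rule: (h/3)[f(x₀) + 4f(x₁) + 2f(x₂) + ... + f(xₙ)]

x_0 = 0.7500, f(x_0) = 0.562500, coefficient = 1
x_1 = 1.0000, f(x_1) = 1.000000, coefficient = 4
x_2 = 1.2500, f(x_2) = 1.562500, coefficient = 2
x_3 = 1.5000, f(x_3) = 2.250000, coefficient = 4
x_4 = 1.7500, f(x_4) = 3.062500, coefficient = 2
x_5 = 2.0000, f(x_5) = 4.000000, coefficient = 4
x_6 = 2.2500, f(x_6) = 5.062500, coefficient = 2
x_7 = 2.5000, f(x_7) = 6.250000, coefficient = 4
x_8 = 2.7500, f(x_8) = 7.562500, coefficient = 1

I ≈ (0.250000/3) × 81.500000 = 6.791667
Exact value: 6.791667
Error: 0.000000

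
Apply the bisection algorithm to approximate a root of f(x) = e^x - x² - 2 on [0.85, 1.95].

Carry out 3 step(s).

f(x) = e^x - x² - 2
Initial interval: [0.85, 1.95]

Iteration 1:
  c_1 = (0.850000 + 1.950000)/2 = 1.400000
  f(c_1) = f(1.400000) = 0.095200
  f(a) × f(c) < 0, new interval: [0.850000, 1.400000]
Iteration 2:
  c_2 = (0.850000 + 1.400000)/2 = 1.125000
  f(c_2) = f(1.125000) = -0.185408
  f(a) × f(c) ≥ 0, new interval: [1.125000, 1.400000]
Iteration 3:
  c_3 = (1.125000 + 1.400000)/2 = 1.262500
  f(c_3) = f(1.262500) = -0.059660
  f(a) × f(c) ≥ 0, new interval: [1.262500, 1.400000]

After 3 iteration(s), the approximation is c_3 = 1.262500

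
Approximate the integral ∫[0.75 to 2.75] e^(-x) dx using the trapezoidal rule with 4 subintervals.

f(x) = e^(-x)
a = 0.75, b = 2.75, n = 4
h = (b - a)/n = 0.500000

Trapezoidal rule: (h/2)[f(x₀) + 2f(x₁) + 2f(x₂) + ... + f(xₙ)]

x_0 = 0.7500, f(x_0) = 0.472367, coefficient = 1
x_1 = 1.2500, f(x_1) = 0.286505, coefficient = 2
x_2 = 1.7500, f(x_2) = 0.173774, coefficient = 2
x_3 = 2.2500, f(x_3) = 0.105399, coefficient = 2
x_4 = 2.7500, f(x_4) = 0.063928, coefficient = 1

I ≈ (0.500000/2) × 1.667650 = 0.416913
Exact value: 0.408439
Error: 0.008474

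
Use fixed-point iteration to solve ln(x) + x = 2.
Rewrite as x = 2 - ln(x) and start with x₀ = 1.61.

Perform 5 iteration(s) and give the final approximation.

Equation: ln(x) + x = 2
Fixed-point form: x = 2 - ln(x)
x₀ = 1.61

x_1 = g(1.610000) = 1.523766
x_2 = g(1.523766) = 1.578815
x_3 = g(1.578815) = 1.543325
x_4 = g(1.543325) = 1.566061
x_5 = g(1.566061) = 1.551437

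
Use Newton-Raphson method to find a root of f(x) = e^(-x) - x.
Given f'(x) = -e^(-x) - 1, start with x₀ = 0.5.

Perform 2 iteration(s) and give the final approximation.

f(x) = e^(-x) - x
f'(x) = -e^(-x) - 1
x₀ = 0.5

Newton-Raphson formula: x_{n+1} = x_n - f(x_n)/f'(x_n)

Iteration 1:
  f(0.500000) = 0.106531
  f'(0.500000) = -1.606531
  x_1 = 0.500000 - 0.106531/(-1.606531) = 0.566311
Iteration 2:
  f(0.566311) = 0.001305
  f'(0.566311) = -1.567616
  x_2 = 0.566311 - 0.001305/(-1.567616) = 0.567143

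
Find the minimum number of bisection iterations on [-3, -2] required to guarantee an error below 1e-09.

We need (b-a)/2^n ≤ 1e-09
(-2 - (-3))/2^n ≤ 1e-09
1/2^n ≤ 1e-09
2^n ≥ 1000000000
n ≥ log₂(1000000000) = 29.90
n ≥ 30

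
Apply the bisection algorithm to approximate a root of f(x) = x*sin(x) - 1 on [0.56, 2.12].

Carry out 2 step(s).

f(x) = x*sin(x) - 1
Initial interval: [0.56, 2.12]

Iteration 1:
  c_1 = (0.560000 + 2.120000)/2 = 1.340000
  f(c_1) = f(1.340000) = 0.304469
  f(a) × f(c) < 0, new interval: [0.560000, 1.340000]
Iteration 2:
  c_2 = (0.560000 + 1.340000)/2 = 0.950000
  f(c_2) = f(0.950000) = -0.227255
  f(a) × f(c) ≥ 0, new interval: [0.950000, 1.340000]

After 2 iteration(s), the approximation is c_2 = 0.950000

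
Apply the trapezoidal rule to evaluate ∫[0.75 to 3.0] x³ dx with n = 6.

f(x) = x³
a = 0.75, b = 3.0, n = 6
h = (b - a)/n = 0.375000

Trapezoidal rule: (h/2)[f(x₀) + 2f(x₁) + 2f(x₂) + ... + f(xₙ)]

x_0 = 0.7500, f(x_0) = 0.421875, coefficient = 1
x_1 = 1.1250, f(x_1) = 1.423828, coefficient = 2
x_2 = 1.5000, f(x_2) = 3.375000, coefficient = 2
x_3 = 1.8750, f(x_3) = 6.591797, coefficient = 2
x_4 = 2.2500, f(x_4) = 11.390625, coefficient = 2
x_5 = 2.6250, f(x_5) = 18.087891, coefficient = 2
x_6 = 3.0000, f(x_6) = 27.000000, coefficient = 1

I ≈ (0.375000/2) × 109.160156 = 20.467529
Exact value: 20.170898
Error: 0.296631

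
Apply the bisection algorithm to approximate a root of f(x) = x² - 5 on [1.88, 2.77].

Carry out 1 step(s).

f(x) = x² - 5
Initial interval: [1.88, 2.77]

Iteration 1:
  c_1 = (1.880000 + 2.770000)/2 = 2.325000
  f(c_1) = f(2.325000) = 0.405625
  f(a) × f(c) < 0, new interval: [1.880000, 2.325000]

After 1 iteration(s), the approximation is c_1 = 2.325000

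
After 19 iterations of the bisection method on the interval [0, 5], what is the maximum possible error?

Bisection error bound: |error| ≤ (b-a)/2^n
|error| ≤ (5 - 0)/2^19 = 5/2^19
|error| ≤ 0.0000095367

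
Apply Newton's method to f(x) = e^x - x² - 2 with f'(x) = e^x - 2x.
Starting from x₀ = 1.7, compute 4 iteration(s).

f(x) = e^x - x² - 2
f'(x) = e^x - 2x
x₀ = 1.7

Newton-Raphson formula: x_{n+1} = x_n - f(x_n)/f'(x_n)

Iteration 1:
  f(1.700000) = 0.583947
  f'(1.700000) = 2.073947
  x_1 = 1.700000 - 0.583947/2.073947 = 1.418437
Iteration 2:
  f(1.418437) = 0.118695
  f'(1.418437) = 1.293785
  x_2 = 1.418437 - 0.118695/1.293785 = 1.326694
Iteration 3:
  f(1.326694) = 0.008447
  f'(1.326694) = 1.115176
  x_3 = 1.326694 - 0.008447/1.115176 = 1.319119
Iteration 4:
  f(1.319119) = 0.000050
  f'(1.319119) = 1.101888
  x_4 = 1.319119 - 0.000050/1.101888 = 1.319074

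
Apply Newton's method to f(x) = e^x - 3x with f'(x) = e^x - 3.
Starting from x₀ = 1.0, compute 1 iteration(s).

f(x) = e^x - 3x
f'(x) = e^x - 3
x₀ = 1.0

Newton-Raphson formula: x_{n+1} = x_n - f(x_n)/f'(x_n)

Iteration 1:
  f(1.000000) = -0.281718
  f'(1.000000) = -0.281718
  x_1 = 1.000000 - (-0.281718)/(-0.281718) = 0.000000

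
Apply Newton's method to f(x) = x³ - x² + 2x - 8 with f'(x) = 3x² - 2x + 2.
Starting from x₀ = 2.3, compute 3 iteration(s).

f(x) = x³ - x² + 2x - 8
f'(x) = 3x² - 2x + 2
x₀ = 2.3

Newton-Raphson formula: x_{n+1} = x_n - f(x_n)/f'(x_n)

Iteration 1:
  f(2.300000) = 3.477000
  f'(2.300000) = 13.270000
  x_1 = 2.300000 - 3.477000/13.270000 = 2.037980
Iteration 2:
  f(2.037980) = 0.387071
  f'(2.037980) = 10.384132
  x_2 = 2.037980 - 0.387071/10.384132 = 2.000705
Iteration 3:
  f(2.000705) = 0.007054
  f'(2.000705) = 10.007053
  x_3 = 2.000705 - 0.007054/10.007053 = 2.000000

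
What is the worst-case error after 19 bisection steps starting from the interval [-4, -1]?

Bisection error bound: |error| ≤ (b-a)/2^n
|error| ≤ (-1 - (-4))/2^19 = 3/2^19
|error| ≤ 0.0000057220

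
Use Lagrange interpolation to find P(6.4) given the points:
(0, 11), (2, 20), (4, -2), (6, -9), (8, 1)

Lagrange interpolation formula:
P(x) = Σ yᵢ × Lᵢ(x)
where Lᵢ(x) = Π_{j≠i} (x - xⱼ)/(xᵢ - xⱼ)

L_0(6.4) = (6.4 - 2)/(0 - 2) × (6.4 - 4)/(0 - 4) × (6.4 - 6)/(0 - 6) × (6.4 - 8)/(0 - 8) = -0.017600
L_1(6.4) = (6.4 - 0)/(2 - 0) × (6.4 - 4)/(2 - 4) × (6.4 - 6)/(2 - 6) × (6.4 - 8)/(2 - 8) = 0.102400
L_2(6.4) = (6.4 - 0)/(4 - 0) × (6.4 - 2)/(4 - 2) × (6.4 - 6)/(4 - 6) × (6.4 - 8)/(4 - 8) = -0.281600
L_3(6.4) = (6.4 - 0)/(6 - 0) × (6.4 - 2)/(6 - 2) × (6.4 - 4)/(6 - 4) × (6.4 - 8)/(6 - 8) = 1.126400
L_4(6.4) = (6.4 - 0)/(8 - 0) × (6.4 - 2)/(8 - 2) × (6.4 - 4)/(8 - 4) × (6.4 - 6)/(8 - 6) = 0.070400

P(6.4) = 11×L_0(6.4) + 20×L_1(6.4) + (-2)×L_2(6.4) + (-9)×L_3(6.4) + 1×L_4(6.4)
P(6.4) = -7.649600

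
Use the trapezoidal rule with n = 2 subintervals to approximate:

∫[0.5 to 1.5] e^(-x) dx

f(x) = e^(-x)
a = 0.5, b = 1.5, n = 2
h = (b - a)/n = 0.500000

Trapezoidal rule: (h/2)[f(x₀) + 2f(x₁) + 2f(x₂) + ... + f(xₙ)]

x_0 = 0.5000, f(x_0) = 0.606531, coefficient = 1
x_1 = 1.0000, f(x_1) = 0.367879, coefficient = 2
x_2 = 1.5000, f(x_2) = 0.223130, coefficient = 1

I ≈ (0.500000/2) × 1.565420 = 0.391355
Exact value: 0.383400
Error: 0.007954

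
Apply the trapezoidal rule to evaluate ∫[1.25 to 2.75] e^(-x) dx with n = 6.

f(x) = e^(-x)
a = 1.25, b = 2.75, n = 6
h = (b - a)/n = 0.250000

Trapezoidal rule: (h/2)[f(x₀) + 2f(x₁) + 2f(x₂) + ... + f(xₙ)]

x_0 = 1.2500, f(x_0) = 0.286505, coefficient = 1
x_1 = 1.5000, f(x_1) = 0.223130, coefficient = 2
x_2 = 1.7500, f(x_2) = 0.173774, coefficient = 2
x_3 = 2.0000, f(x_3) = 0.135335, coefficient = 2
x_4 = 2.2500, f(x_4) = 0.105399, coefficient = 2
x_5 = 2.5000, f(x_5) = 0.082085, coefficient = 2
x_6 = 2.7500, f(x_6) = 0.063928, coefficient = 1

I ≈ (0.250000/2) × 1.789880 = 0.223735
Exact value: 0.222577
Error: 0.001158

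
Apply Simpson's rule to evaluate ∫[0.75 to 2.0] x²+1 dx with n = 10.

f(x) = x²+1
a = 0.75, b = 2.0, n = 10
h = (b - a)/n = 0.125000

Simpson's rule: (h/3)[f(x₀) + 4f(x₁) + 2f(x₂) + ... + f(xₙ)]

x_0 = 0.7500, f(x_0) = 1.562500, coefficient = 1
x_1 = 0.8750, f(x_1) = 1.765625, coefficient = 4
x_2 = 1.0000, f(x_2) = 2.000000, coefficient = 2
x_3 = 1.1250, f(x_3) = 2.265625, coefficient = 4
x_4 = 1.2500, f(x_4) = 2.562500, coefficient = 2
x_5 = 1.3750, f(x_5) = 2.890625, coefficient = 4
x_6 = 1.5000, f(x_6) = 3.250000, coefficient = 2
x_7 = 1.6250, f(x_7) = 3.640625, coefficient = 4
x_8 = 1.7500, f(x_8) = 4.062500, coefficient = 2
x_9 = 1.8750, f(x_9) = 4.515625, coefficient = 4
x_10 = 2.0000, f(x_10) = 5.000000, coefficient = 1

I ≈ (0.125000/3) × 90.625000 = 3.776042
Exact value: 3.776042
Error: 0.000000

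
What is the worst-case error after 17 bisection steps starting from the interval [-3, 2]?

Bisection error bound: |error| ≤ (b-a)/2^n
|error| ≤ (2 - (-3))/2^17 = 5/2^17
|error| ≤ 0.0000381470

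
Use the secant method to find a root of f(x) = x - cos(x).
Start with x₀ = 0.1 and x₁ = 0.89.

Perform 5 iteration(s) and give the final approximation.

f(x) = x - cos(x)
x₀ = 0.1, x₁ = 0.89

Secant formula: x_{n+1} = x_n - f(x_n)(x_n - x_{n-1})/(f(x_n) - f(x_{n-1}))

Iteration 1:
  f(0.100000) = -0.895004
  f(0.890000) = 0.260588
  x_2 = 0.890000 - 0.260588×(0.890000 - 0.100000)/(0.260588 - (-0.895004))
       = 0.711854
Iteration 2:
  f(0.890000) = 0.260588
  f(0.711854) = -0.045299
  x_3 = 0.711854 - (-0.045299)×(0.711854 - 0.890000)/(-0.045299 - 0.260588)
       = 0.738235
Iteration 3:
  f(0.711854) = -0.045299
  f(0.738235) = -0.001422
  x_4 = 0.738235 - (-0.001422)×(0.738235 - 0.711854)/(-0.001422 - (-0.045299))
       = 0.739090
Iteration 4:
  f(0.738235) = -0.001422
  f(0.739090) = 0.000009
  x_5 = 0.739090 - 0.000009×(0.739090 - 0.738235)/(0.000009 - (-0.001422))
       = 0.739085
Iteration 5:
  f(0.739090) = 0.000009
  f(0.739085) = 0.000000
  x_6 = 0.739085 - 0.000000×(0.739085 - 0.739090)/(0.000000 - 0.000009)
       = 0.739085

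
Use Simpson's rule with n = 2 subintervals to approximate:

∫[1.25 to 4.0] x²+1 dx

f(x) = x²+1
a = 1.25, b = 4.0, n = 2
h = (b - a)/n = 1.375000

Simpson's rule: (h/3)[f(x₀) + 4f(x₁) + 2f(x₂) + ... + f(xₙ)]

x_0 = 1.2500, f(x_0) = 2.562500, coefficient = 1
x_1 = 2.6250, f(x_1) = 7.890625, coefficient = 4
x_2 = 4.0000, f(x_2) = 17.000000, coefficient = 1

I ≈ (1.375000/3) × 51.125000 = 23.432292
Exact value: 23.432292
Error: 0.000000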